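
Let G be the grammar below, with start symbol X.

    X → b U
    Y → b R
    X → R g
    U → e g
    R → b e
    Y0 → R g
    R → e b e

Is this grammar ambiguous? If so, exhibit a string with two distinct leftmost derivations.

Ambiguous

Witness: b e g

Derivation 1: X ⇒ b U ⇒ b e g
Derivation 2: X ⇒ R g ⇒ b e g

Two distinct leftmost derivations for the same string.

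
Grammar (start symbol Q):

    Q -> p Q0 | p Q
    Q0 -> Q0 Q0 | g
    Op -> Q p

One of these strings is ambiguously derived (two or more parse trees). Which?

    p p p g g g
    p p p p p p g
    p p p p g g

p p p g g g: 2 trees
p p p p p p g: 1 tree
p p p p g g: 1 tree

p p p g g g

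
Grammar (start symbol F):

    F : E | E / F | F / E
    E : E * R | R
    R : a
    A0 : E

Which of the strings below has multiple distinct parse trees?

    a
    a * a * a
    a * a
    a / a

a: 1 tree
a * a * a: 1 tree
a * a: 1 tree
a / a: 2 trees

a / a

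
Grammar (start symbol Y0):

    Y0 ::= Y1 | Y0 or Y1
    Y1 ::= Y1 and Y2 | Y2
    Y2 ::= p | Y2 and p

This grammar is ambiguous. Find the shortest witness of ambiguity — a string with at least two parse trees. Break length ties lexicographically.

length 1: no string has ≥2 trees
length 3: p and p has 2 parse trees

Two derivations of p and p:
  Y0 ⇒ Y1 ⇒ Y1 and Y2 ⇒ Y2 and Y2 ⇒ p and Y2 ⇒ p and p
  Y0 ⇒ Y1 ⇒ Y2 ⇒ Y2 and p ⇒ p and p

p and p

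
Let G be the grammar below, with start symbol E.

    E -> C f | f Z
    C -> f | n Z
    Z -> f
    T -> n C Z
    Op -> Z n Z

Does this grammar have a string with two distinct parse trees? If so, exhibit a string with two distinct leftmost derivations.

Witness: f f

Derivation 1: E ⇒ C f ⇒ f f
Derivation 2: E ⇒ f Z ⇒ f f

Two distinct leftmost derivations for the same string.

Ambiguous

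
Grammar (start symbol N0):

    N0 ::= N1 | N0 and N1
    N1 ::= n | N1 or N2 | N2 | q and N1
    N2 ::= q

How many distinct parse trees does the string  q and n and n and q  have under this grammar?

2

Parse trees for q and n and n and q:
  [N0 [N0 [N0 [N1 q and [N1 n]]] and [N1 n]] and [N1 [N2 q]]]
  [N0 [N0 [N0 [N0 [N1 [N2 q]]] and [N1 n]] and [N1 n]] and [N1 [N2 q]]]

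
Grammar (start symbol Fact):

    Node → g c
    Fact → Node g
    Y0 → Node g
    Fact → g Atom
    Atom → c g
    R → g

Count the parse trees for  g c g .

2

Parse trees for g c g:
  [Fact [Node g c] g]
  [Fact g [Atom c g]]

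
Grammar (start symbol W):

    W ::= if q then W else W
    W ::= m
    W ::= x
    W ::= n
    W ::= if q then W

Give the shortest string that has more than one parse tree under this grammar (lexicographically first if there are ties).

if q then if q then m else m

length 1: no string has ≥2 trees
length 4: no string has ≥2 trees
length 6: no string has ≥2 trees
length 7: no string has ≥2 trees
length 9: if q then if q then m else m has 2 parse trees

Two derivations of if q then if q then m else m:
  W ⇒ if q then W else W ⇒ if q then if q then W else W ⇒ if q then if q then m else W ⇒ if q then if q then m else m
  W ⇒ if q then W ⇒ if q then if q then W else W ⇒ if q then if q then m else W ⇒ if q then if q then m else m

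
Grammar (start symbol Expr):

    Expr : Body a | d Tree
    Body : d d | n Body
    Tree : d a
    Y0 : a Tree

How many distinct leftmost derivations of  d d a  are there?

Parse trees for d d a:
  [Expr [Body d d] a]
  [Expr d [Tree d a]]

2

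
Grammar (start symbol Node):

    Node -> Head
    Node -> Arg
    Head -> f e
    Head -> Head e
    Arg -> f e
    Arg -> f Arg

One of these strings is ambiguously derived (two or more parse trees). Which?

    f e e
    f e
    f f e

f e

f e e: 1 tree
f e: 2 trees
f f e: 1 tree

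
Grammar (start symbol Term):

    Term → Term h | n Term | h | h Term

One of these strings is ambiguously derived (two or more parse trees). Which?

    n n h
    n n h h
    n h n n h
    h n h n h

n n h: 1 tree
n n h h: 4 trees
n h n n h: 1 tree
h n h n h: 1 tree

n n h h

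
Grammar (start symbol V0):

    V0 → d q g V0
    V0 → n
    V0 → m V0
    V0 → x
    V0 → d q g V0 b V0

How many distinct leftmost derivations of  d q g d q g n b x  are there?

Parse trees for d q g d q g n b x:
  [V0 d q g [V0 d q g [V0 n] b [V0 x]]]
  [V0 d q g [V0 d q g [V0 n]] b [V0 x]]

2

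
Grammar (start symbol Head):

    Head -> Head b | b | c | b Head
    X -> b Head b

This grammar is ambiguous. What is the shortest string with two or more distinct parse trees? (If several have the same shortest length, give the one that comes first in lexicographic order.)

b b

length 1: no string has ≥2 trees
length 2: b b has 2 parse trees

Two derivations of b b:
  Head ⇒ Head b ⇒ b b
  Head ⇒ b Head ⇒ b b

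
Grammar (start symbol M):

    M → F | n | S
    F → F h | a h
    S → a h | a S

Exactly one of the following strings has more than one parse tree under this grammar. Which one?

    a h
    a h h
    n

a h: 2 trees
a h h: 1 tree
n: 1 tree

a h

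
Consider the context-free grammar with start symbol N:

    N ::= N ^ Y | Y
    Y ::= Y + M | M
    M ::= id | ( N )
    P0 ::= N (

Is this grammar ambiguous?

Only N, Y, M are reachable from N; ignoring the rest: The grammar is stratified — N handles '^' (left-recursive), Y handles '+', M atoms. Each operator has a fixed associativity and precedence level, so every string has one parse.

Unambiguous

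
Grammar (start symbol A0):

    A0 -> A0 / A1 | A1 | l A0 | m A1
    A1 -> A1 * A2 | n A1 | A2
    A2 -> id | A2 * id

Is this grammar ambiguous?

Ambiguous

Witness: id * id

Derivation 1: A0 ⇒ A1 ⇒ A1 * A2 ⇒ A2 * A2 ⇒ id * A2 ⇒ id * id
Derivation 2: A0 ⇒ A1 ⇒ A2 ⇒ A2 * id ⇒ id * id

Two distinct leftmost derivations for the same string.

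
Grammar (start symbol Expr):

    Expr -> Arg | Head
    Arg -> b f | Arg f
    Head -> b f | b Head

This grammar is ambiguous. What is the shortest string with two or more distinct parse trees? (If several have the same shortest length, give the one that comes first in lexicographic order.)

length 2: b f has 2 parse trees

Two derivations of b f:
  Expr ⇒ Arg ⇒ b f
  Expr ⇒ Head ⇒ b f

b f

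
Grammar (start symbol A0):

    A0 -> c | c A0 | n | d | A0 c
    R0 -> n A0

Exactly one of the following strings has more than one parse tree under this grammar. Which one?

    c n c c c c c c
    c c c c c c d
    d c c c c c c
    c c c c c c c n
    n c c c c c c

c n c c c c c c: 7 trees
c c c c c c d: 1 tree
d c c c c c c: 1 tree
c c c c c c c n: 1 tree
n c c c c c c: 1 tree

c n c c c c c c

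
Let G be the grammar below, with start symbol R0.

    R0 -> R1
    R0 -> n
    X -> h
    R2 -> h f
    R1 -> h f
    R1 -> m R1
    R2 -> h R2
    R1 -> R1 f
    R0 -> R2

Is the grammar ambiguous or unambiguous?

Ambiguous

Witness: h f

Derivation 1: R0 ⇒ R1 ⇒ h f
Derivation 2: R0 ⇒ R2 ⇒ h f

Two distinct leftmost derivations for the same string.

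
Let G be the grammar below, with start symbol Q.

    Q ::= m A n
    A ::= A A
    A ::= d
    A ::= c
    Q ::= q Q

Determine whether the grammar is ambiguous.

Witness: m c c c n

Derivation 1: Q ⇒ m A n ⇒ m A A n ⇒ m A A A n ⇒ m c A A n ⇒ m c c A n ⇒ m c c c n
Derivation 2: Q ⇒ m A n ⇒ m A A n ⇒ m c A n ⇒ m c A A n ⇒ m c c A n ⇒ m c c c n

Two distinct leftmost derivations for the same string.

Ambiguous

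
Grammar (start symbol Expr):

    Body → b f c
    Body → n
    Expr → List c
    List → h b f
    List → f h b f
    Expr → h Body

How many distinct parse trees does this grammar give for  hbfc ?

Parse trees for hbfc:
  [Expr [List h b f] c]
  [Expr h [Body b f c]]

2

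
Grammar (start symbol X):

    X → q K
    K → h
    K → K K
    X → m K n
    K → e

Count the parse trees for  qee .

1

Parse trees for qee:
  [X q [K [K e] [K e]]]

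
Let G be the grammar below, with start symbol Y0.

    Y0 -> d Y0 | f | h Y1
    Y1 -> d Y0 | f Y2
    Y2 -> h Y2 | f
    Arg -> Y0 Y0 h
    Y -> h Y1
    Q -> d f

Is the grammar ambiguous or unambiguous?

Only Y0, Y1, Y2 are reachable from Y0; ignoring the rest: Restricted to the reachable nonterminals, every rule has the form A → t or A → t B, and no two rules for the same A share a first terminal. The grammar encodes a DFA — one run per string.

Unambiguous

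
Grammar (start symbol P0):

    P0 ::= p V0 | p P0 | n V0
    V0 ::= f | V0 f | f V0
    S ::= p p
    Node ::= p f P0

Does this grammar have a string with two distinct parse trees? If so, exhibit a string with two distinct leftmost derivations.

Witness: n f f

Derivation 1: P0 ⇒ n V0 ⇒ n V0 f ⇒ n f f
Derivation 2: P0 ⇒ n V0 ⇒ n f V0 ⇒ n f f

Two distinct leftmost derivations for the same string.

Ambiguous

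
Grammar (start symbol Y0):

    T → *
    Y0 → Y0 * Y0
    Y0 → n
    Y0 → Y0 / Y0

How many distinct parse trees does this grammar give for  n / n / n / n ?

5

Parse trees for n / n / n / n:
  [Y0 [Y0 n] / [Y0 [Y0 n] / [Y0 [Y0 n] / [Y0 n]]]]
  [Y0 [Y0 n] / [Y0 [Y0 [Y0 n] / [Y0 n]] / [Y0 n]]]
  [Y0 [Y0 [Y0 n] / [Y0 n]] / [Y0 [Y0 n] / [Y0 n]]]
  [Y0 [Y0 [Y0 n] / [Y0 [Y0 n] / [Y0 n]]] / [Y0 n]]
  [Y0 [Y0 [Y0 [Y0 n] / [Y0 n]] / [Y0 n]] / [Y0 n]]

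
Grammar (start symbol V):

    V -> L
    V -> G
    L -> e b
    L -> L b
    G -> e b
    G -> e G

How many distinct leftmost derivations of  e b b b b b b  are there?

1

Parse trees for e b b b b b b:
  [V [L [L [L [L [L [L e b] b] b] b] b] b]]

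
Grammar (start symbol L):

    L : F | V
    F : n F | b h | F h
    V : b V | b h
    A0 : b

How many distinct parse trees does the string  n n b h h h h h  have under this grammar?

Parse trees for n n b h h h h h (showing first 6 of 15):
  [L [F n [F n [F [F [F [F [F b h] h] h] h] h]]]]
  [L [F n [F [F n [F [F [F [F b h] h] h] h]] h]]]
  [L [F n [F [F [F n [F [F [F b h] h] h]] h] h]]]
  [L [F n [F [F [F [F n [F [F b h] h]] h] h] h]]]
  [L [F n [F [F [F [F [F n [F b h]] h] h] h] h]]]
  [L [F [F n [F n [F [F [F [F b h] h] h] h]]] h]]

15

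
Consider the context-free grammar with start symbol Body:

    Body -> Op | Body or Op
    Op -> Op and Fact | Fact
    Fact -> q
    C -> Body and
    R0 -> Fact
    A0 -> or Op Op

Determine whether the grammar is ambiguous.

Unambiguous

Only Body, Op, Fact are reachable from Body; ignoring the rest: This is a standard precedence ladder (Body over Op over Fact), with each level left-recursive on its own operator ('or' at Body, 'and' at Op). That structure is LR(1), hence unambiguous.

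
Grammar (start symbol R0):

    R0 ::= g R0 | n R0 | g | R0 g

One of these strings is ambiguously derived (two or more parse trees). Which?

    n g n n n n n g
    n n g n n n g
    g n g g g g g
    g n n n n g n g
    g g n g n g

g n g g g g g

n g n n n n n g: 1 tree
n n g n n n g: 1 tree
g n g g g g g: 57 trees
g n n n n g n g: 1 tree
g g n g n g: 1 tree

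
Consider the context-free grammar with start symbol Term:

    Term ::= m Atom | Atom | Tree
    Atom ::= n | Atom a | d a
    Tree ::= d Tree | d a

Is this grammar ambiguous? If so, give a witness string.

Ambiguous

Witness: d a

Derivation 1: Term ⇒ Atom ⇒ d a
Derivation 2: Term ⇒ Tree ⇒ d a

Two distinct leftmost derivations for the same string.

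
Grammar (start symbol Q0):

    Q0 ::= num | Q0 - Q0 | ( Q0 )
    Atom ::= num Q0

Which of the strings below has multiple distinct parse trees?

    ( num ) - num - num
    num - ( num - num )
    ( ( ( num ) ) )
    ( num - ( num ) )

( num ) - num - num: 2 trees
num - ( num - num ): 1 tree
( ( ( num ) ) ): 1 tree
( num - ( num ) ): 1 tree

( num ) - num - num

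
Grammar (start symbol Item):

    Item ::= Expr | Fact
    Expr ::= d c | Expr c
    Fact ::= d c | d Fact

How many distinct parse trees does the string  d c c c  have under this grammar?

Parse trees for d c c c:
  [Item [Expr [Expr [Expr d c] c] c]]

1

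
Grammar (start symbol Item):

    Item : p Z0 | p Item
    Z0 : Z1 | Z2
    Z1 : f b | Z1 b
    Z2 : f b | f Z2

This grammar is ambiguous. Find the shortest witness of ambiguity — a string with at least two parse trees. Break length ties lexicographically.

p f b

length 3: p f b has 2 parse trees

Two derivations of p f b:
  Item ⇒ p Z0 ⇒ p Z1 ⇒ p f b
  Item ⇒ p Z0 ⇒ p Z2 ⇒ p f b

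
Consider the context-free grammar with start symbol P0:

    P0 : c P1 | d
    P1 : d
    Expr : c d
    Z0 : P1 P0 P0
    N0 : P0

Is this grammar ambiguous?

Only P0, P1 are reachable from P0; ignoring the rest: Restricted to the reachable nonterminals, every rule has the form A → t or A → t B, and no two rules for the same A share a first terminal. The grammar encodes a DFA — one run per string.

Unambiguous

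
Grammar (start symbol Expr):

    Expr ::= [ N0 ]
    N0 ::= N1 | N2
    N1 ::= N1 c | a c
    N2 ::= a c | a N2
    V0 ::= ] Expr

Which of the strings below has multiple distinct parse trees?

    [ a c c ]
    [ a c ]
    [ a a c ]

[ a c ]

[ a c c ]: 1 tree
[ a c ]: 2 trees
[ a a c ]: 1 tree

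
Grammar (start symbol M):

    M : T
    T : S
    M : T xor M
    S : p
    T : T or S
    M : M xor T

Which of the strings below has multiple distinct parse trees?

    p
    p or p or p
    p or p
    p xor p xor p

p: 1 tree
p or p or p: 1 tree
p or p: 1 tree
p xor p xor p: 4 trees

p xor p xor p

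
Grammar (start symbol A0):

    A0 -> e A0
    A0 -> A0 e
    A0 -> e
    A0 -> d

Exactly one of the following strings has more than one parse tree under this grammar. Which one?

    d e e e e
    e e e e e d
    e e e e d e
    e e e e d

d e e e e: 1 tree
e e e e e d: 1 tree
e e e e d e: 5 trees
e e e e d: 1 tree

e e e e d e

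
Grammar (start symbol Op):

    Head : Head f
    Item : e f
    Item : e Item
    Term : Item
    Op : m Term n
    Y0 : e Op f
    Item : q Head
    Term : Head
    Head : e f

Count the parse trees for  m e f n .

2

Parse trees for m e f n:
  [Op m [Term [Item e f]] n]
  [Op m [Term [Head e f]] n]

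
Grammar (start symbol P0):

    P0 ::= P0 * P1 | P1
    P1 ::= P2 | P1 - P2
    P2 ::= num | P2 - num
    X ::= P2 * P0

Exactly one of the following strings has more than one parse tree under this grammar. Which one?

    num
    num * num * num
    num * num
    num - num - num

num - num - num

num: 1 tree
num * num * num: 1 tree
num * num: 1 tree
num - num - num: 4 trees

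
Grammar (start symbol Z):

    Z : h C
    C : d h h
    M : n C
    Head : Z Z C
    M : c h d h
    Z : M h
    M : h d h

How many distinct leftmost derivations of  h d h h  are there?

Parse trees for h d h h:
  [Z h [C d h h]]
  [Z [M h d h] h]

2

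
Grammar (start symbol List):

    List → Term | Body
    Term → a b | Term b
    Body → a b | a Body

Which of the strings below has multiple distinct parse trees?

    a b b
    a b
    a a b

a b

a b b: 1 tree
a b: 2 trees
a a b: 1 tree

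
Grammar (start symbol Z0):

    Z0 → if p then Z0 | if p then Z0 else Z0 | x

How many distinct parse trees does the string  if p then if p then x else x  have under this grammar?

Parse trees for if p then if p then x else x:
  [Z0 if p then [Z0 if p then [Z0 x] else [Z0 x]]]
  [Z0 if p then [Z0 if p then [Z0 x]] else [Z0 x]]

2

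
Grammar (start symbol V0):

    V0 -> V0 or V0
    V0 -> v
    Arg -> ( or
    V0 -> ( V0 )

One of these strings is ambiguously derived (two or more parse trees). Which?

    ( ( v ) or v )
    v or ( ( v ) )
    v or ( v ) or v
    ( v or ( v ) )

( ( v ) or v ): 1 tree
v or ( ( v ) ): 1 tree
v or ( v ) or v: 2 trees
( v or ( v ) ): 1 tree

v or ( v ) or v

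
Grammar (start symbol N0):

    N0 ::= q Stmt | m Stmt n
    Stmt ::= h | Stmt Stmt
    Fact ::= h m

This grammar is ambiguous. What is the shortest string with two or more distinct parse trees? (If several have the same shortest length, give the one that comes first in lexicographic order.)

q h h h

length 2: no string has ≥2 trees
length 3: no string has ≥2 trees
length 4: q h h h has 2 parse trees

Two derivations of q h h h:
  N0 ⇒ q Stmt ⇒ q Stmt Stmt ⇒ q h Stmt ⇒ q h Stmt Stmt ⇒ q h h Stmt ⇒ q h h h
  N0 ⇒ q Stmt ⇒ q Stmt Stmt ⇒ q Stmt Stmt Stmt ⇒ q h Stmt Stmt ⇒ q h h Stmt ⇒ q h h h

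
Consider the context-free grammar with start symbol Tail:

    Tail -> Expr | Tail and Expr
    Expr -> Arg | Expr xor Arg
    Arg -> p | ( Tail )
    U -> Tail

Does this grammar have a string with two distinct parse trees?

(U is unreachable from Tail, so its rules don't affect L(Tail).) This is a standard precedence ladder (Tail over Expr over Arg), with each level left-recursive on its own operator ('and' at Tail, 'xor' at Expr). That structure is LR(1), hence unambiguous.

Unambiguous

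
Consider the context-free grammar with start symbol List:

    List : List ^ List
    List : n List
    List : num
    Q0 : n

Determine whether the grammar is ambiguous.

Witness: n num ^ num

Derivation 1: List ⇒ List ^ List ⇒ n List ^ List ⇒ n num ^ List ⇒ n num ^ num
Derivation 2: List ⇒ n List ⇒ n List ^ List ⇒ n num ^ List ⇒ n num ^ num

Two distinct leftmost derivations for the same string.

Ambiguous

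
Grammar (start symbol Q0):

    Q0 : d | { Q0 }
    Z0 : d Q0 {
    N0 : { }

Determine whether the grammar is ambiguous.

Unambiguous

(Z0, N0 are unreachable from Q0, so their rules don't affect L(Q0).) L(Q0) is { openⁿ atom closeⁿ : n ≥ 0 }. The bracket depth fixes n, and the derivation is forced at every step.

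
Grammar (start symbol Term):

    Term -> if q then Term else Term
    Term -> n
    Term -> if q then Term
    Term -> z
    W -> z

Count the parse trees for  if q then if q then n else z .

Parse trees for if q then if q then n else z:
  [Term if q then [Term if q then [Term n]] else [Term z]]
  [Term if q then [Term if q then [Term n] else [Term z]]]

2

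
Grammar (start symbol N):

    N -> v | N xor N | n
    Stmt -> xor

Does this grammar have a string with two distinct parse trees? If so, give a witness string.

Ambiguous

Witness: n xor n xor n

Derivation 1: N ⇒ N xor N ⇒ N xor N xor N ⇒ n xor N xor N ⇒ n xor n xor N ⇒ n xor n xor n
Derivation 2: N ⇒ N xor N ⇒ n xor N ⇒ n xor N xor N ⇒ n xor n xor N ⇒ n xor n xor n

Two distinct leftmost derivations for the same string.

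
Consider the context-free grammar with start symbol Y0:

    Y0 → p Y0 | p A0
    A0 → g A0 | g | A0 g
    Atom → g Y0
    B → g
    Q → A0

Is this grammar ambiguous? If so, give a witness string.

Witness: p g g

Derivation 1: Y0 ⇒ p A0 ⇒ p g A0 ⇒ p g g
Derivation 2: Y0 ⇒ p A0 ⇒ p A0 g ⇒ p g g

Two distinct leftmost derivations for the same string.

Ambiguous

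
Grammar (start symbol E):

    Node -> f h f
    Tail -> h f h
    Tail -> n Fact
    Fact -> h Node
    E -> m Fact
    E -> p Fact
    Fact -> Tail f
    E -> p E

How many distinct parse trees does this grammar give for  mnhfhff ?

Parse trees for mnhfhff:
  [E m [Fact [Tail n [Fact h [Node f h f]]] f]]
  [E m [Fact [Tail n [Fact [Tail h f h] f]] f]]

2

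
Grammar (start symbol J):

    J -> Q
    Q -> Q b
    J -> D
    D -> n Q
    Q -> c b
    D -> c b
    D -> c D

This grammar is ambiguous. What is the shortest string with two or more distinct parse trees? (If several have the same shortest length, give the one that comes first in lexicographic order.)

c b

length 2: c b has 2 parse trees

Two derivations of c b:
  J ⇒ Q ⇒ c b
  J ⇒ D ⇒ c b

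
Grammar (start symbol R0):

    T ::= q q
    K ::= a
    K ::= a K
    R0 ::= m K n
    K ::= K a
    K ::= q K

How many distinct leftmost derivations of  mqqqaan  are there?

Parse trees for mqqqaan:
  [R0 m [K [K q [K q [K q [K a]]]] a] n]
  [R0 m [K q [K [K q [K q [K a]]] a]] n]
  [R0 m [K q [K q [K [K q [K a]] a]]] n]
  [R0 m [K q [K q [K q [K a [K a]]]]] n]
  [R0 m [K q [K q [K q [K [K a] a]]]] n]

5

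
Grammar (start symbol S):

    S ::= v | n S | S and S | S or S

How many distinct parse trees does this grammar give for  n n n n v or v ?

5

Parse trees for n n n n v or v:
  [S n [S n [S n [S n [S [S v] or [S v]]]]]]
  [S n [S n [S n [S [S n [S v]] or [S v]]]]]
  [S n [S n [S [S n [S n [S v]]] or [S v]]]]
  [S n [S [S n [S n [S n [S v]]]] or [S v]]]
  [S [S n [S n [S n [S n [S v]]]]] or [S v]]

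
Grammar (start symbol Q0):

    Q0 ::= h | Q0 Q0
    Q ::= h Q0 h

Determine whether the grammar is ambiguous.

Witness: h h h

Derivation 1: Q0 ⇒ Q0 Q0 ⇒ h Q0 ⇒ h Q0 Q0 ⇒ h h Q0 ⇒ h h h
Derivation 2: Q0 ⇒ Q0 Q0 ⇒ Q0 Q0 Q0 ⇒ h Q0 Q0 ⇒ h h Q0 ⇒ h h h

Two distinct leftmost derivations for the same string.

Ambiguous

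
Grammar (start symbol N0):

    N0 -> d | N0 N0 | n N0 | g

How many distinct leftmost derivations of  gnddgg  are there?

Parse trees for gnddgg (showing first 6 of 28):
  [N0 [N0 g] [N0 [N0 n [N0 d]] [N0 [N0 d] [N0 [N0 g] [N0 g]]]]]
  [N0 [N0 g] [N0 [N0 n [N0 d]] [N0 [N0 [N0 d] [N0 g]] [N0 g]]]]
  [N0 [N0 g] [N0 [N0 [N0 n [N0 d]] [N0 d]] [N0 [N0 g] [N0 g]]]]
  [N0 [N0 g] [N0 [N0 n [N0 [N0 d] [N0 d]]] [N0 [N0 g] [N0 g]]]]
  [N0 [N0 g] [N0 [N0 [N0 n [N0 d]] [N0 [N0 d] [N0 g]]] [N0 g]]]
  [N0 [N0 g] [N0 [N0 [N0 [N0 n [N0 d]] [N0 d]] [N0 g]] [N0 g]]]

28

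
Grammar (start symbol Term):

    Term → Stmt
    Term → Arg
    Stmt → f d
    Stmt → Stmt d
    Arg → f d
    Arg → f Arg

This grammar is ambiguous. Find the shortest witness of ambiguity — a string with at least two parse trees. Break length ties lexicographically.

f d

length 2: f d has 2 parse trees

Two derivations of f d:
  Term ⇒ Stmt ⇒ f d
  Term ⇒ Arg ⇒ f d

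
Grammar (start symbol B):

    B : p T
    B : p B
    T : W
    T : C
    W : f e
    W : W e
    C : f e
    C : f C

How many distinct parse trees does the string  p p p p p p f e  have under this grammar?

Parse trees for p p p p p p f e:
  [B p [B p [B p [B p [B p [B p [T [W f e]]]]]]]]
  [B p [B p [B p [B p [B p [B p [T [C f e]]]]]]]]

2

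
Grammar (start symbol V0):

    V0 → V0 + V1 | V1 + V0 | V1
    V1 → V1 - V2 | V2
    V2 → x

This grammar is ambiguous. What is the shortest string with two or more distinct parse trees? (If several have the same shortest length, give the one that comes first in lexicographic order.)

length 1: no string has ≥2 trees
length 3: x + x has 2 parse trees

Two derivations of x + x:
  V0 ⇒ V0 + V1 ⇒ V1 + V1 ⇒ V2 + V1 ⇒ x + V1 ⇒ x + V2 ⇒ x + x
  V0 ⇒ V1 + V0 ⇒ V2 + V0 ⇒ x + V0 ⇒ x + V1 ⇒ x + V2 ⇒ x + x

x + x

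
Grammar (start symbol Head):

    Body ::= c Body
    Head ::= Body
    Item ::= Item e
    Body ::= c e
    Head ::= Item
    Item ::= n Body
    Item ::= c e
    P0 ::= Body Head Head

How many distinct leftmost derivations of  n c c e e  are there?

1

Parse trees for n c c e e:
  [Head [Item [Item n [Body c [Body c e]]] e]]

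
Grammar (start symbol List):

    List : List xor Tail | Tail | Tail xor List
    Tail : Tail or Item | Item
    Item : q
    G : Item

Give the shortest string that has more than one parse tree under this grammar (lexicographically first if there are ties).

length 1: no string has ≥2 trees
length 3: q xor q has 2 parse trees

Two derivations of q xor q:
  List ⇒ List xor Tail ⇒ Tail xor Tail ⇒ Item xor Tail ⇒ q xor Tail ⇒ q xor Item ⇒ q xor q
  List ⇒ Tail xor List ⇒ Item xor List ⇒ q xor List ⇒ q xor Tail ⇒ q xor Item ⇒ q xor q

q xor q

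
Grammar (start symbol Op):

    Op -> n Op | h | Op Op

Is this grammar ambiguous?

Witness: h h h

Derivation 1: Op ⇒ Op Op ⇒ h Op ⇒ h Op Op ⇒ h h Op ⇒ h h h
Derivation 2: Op ⇒ Op Op ⇒ Op Op Op ⇒ h Op Op ⇒ h h Op ⇒ h h h

Two distinct leftmost derivations for the same string.

Ambiguous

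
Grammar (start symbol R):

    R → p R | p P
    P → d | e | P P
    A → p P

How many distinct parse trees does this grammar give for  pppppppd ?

Parse trees for pppppppd:
  [R p [R p [R p [R p [R p [R p [R p [P d]]]]]]]]

1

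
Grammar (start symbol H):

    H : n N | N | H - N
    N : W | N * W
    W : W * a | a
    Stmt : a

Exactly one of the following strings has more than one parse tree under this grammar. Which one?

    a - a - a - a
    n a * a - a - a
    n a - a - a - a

n a * a - a - a

a - a - a - a: 1 tree
n a * a - a - a: 2 trees
n a - a - a - a: 1 tree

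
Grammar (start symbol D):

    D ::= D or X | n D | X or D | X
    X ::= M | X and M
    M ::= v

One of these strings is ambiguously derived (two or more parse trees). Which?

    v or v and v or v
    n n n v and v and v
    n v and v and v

v or v and v or v

v or v and v or v: 4 trees
n n n v and v and v: 1 tree
n v and v and v: 1 tree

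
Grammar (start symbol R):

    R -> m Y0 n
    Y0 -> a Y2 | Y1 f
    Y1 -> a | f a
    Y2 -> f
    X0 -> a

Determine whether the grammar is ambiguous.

Witness: m a f n

Derivation 1: R ⇒ m Y0 n ⇒ m a Y2 n ⇒ m a f n
Derivation 2: R ⇒ m Y0 n ⇒ m Y1 f n ⇒ m a f n

Two distinct leftmost derivations for the same string.

Ambiguous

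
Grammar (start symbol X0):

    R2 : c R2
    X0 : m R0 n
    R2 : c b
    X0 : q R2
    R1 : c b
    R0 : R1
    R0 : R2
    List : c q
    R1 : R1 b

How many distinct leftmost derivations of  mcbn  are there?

2

Parse trees for mcbn:
  [X0 m [R0 [R1 c b]] n]
  [X0 m [R0 [R2 c b]] n]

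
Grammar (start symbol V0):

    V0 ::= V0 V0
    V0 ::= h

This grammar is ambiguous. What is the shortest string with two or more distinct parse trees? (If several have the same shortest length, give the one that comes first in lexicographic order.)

length 1: no string has ≥2 trees
length 2: no string has ≥2 trees
length 3: h h h has 2 parse trees

Two derivations of h h h:
  V0 ⇒ V0 V0 ⇒ V0 V0 V0 ⇒ h V0 V0 ⇒ h h V0 ⇒ h h h
  V0 ⇒ V0 V0 ⇒ h V0 ⇒ h V0 V0 ⇒ h h V0 ⇒ h h h

h h h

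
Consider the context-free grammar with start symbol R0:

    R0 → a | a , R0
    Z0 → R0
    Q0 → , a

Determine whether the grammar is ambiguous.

(Z0, Q0 are unreachable from R0, so their rules don't affect L(R0).) The reachable grammar is A → atom sep A | atom. Each atom is followed by either the separator (recurse) or end-of-string (stop) — no choice point.

Unambiguous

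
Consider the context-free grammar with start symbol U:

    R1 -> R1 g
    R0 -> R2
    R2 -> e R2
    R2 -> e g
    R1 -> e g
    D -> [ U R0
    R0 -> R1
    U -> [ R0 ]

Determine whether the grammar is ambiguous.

Ambiguous

Witness: [ e g ]

Derivation 1: U ⇒ [ R0 ] ⇒ [ R2 ] ⇒ [ e g ]
Derivation 2: U ⇒ [ R0 ] ⇒ [ R1 ] ⇒ [ e g ]

Two distinct leftmost derivations for the same string.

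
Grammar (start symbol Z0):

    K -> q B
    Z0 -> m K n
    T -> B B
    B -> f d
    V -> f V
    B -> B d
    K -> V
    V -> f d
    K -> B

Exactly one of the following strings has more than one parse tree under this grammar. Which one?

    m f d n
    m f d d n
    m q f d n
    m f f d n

m f d n

m f d n: 2 trees
m f d d n: 1 tree
m q f d n: 1 tree
m f f d n: 1 tree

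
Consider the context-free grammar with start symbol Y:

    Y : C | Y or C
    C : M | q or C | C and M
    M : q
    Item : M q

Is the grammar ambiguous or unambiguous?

Ambiguous

Witness: q or q

Derivation 1: Y ⇒ C ⇒ q or C ⇒ q or M ⇒ q or q
Derivation 2: Y ⇒ Y or C ⇒ C or C ⇒ M or C ⇒ q or C ⇒ q or M ⇒ q or q

Two distinct leftmost derivations for the same string.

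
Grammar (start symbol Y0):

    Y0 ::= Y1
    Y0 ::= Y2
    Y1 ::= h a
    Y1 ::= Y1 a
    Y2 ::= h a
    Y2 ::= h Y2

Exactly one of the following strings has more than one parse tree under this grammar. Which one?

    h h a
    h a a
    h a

h a

h h a: 1 tree
h a a: 1 tree
h a: 2 trees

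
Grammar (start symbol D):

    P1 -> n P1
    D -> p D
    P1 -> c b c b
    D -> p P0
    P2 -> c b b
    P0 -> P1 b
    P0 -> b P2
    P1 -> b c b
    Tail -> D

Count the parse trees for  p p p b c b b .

Parse trees for p p p b c b b:
  [D p [D p [D p [P0 [P1 b c b] b]]]]
  [D p [D p [D p [P0 b [P2 c b b]]]]]

2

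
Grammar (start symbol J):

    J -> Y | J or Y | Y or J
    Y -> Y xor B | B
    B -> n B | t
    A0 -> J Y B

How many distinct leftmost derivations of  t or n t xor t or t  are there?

4

Parse trees for t or n t xor t or t:
  [J [J [J [Y [B t]]] or [Y [Y [B n [B t]]] xor [B t]]] or [Y [B t]]]
  [J [J [Y [B t]] or [J [Y [Y [B n [B t]]] xor [B t]]]] or [Y [B t]]]
  [J [Y [B t]] or [J [J [Y [Y [B n [B t]]] xor [B t]]] or [Y [B t]]]]
  [J [Y [B t]] or [J [Y [Y [B n [B t]]] xor [B t]] or [J [Y [B t]]]]]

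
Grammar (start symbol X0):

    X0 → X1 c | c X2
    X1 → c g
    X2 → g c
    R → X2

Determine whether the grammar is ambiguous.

Ambiguous

Witness: c g c

Derivation 1: X0 ⇒ X1 c ⇒ c g c
Derivation 2: X0 ⇒ c X2 ⇒ c g c

Two distinct leftmost derivations for the same string.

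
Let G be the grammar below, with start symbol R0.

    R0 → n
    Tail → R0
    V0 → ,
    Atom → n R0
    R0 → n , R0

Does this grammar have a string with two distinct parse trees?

(Atom, Tail, V0 are unreachable from R0, so their rules don't affect L(R0).) Right-recursive list with a separator: after each atom, whether the separator follows determines the rule. One parse per string.

Unambiguous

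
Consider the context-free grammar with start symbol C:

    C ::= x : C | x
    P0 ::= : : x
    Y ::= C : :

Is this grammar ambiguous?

Unambiguous

Only C is reachable from C; ignoring the rest: The reachable grammar is A → atom sep A | atom. Each atom is followed by either the separator (recurse) or end-of-string (stop) — no choice point.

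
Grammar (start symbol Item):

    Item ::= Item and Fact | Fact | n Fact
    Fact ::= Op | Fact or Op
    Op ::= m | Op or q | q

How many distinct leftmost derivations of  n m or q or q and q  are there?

Parse trees for n m or q or q and q:
  [Item [Item n [Fact [Op [Op [Op m] or q] or q]]] and [Fact [Op q]]]
  [Item [Item n [Fact [Fact [Op m]] or [Op [Op q] or q]]] and [Fact [Op q]]]
  [Item [Item n [Fact [Fact [Op [Op m] or q]] or [Op q]]] and [Fact [Op q]]]
  [Item [Item n [Fact [Fact [Fact [Op m]] or [Op q]] or [Op q]]] and [Fact [Op q]]]

4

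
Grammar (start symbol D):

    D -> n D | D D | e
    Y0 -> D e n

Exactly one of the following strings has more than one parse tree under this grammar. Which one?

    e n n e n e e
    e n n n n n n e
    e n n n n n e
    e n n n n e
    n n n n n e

e n n e n e e: 18 trees
e n n n n n n e: 1 tree
e n n n n n e: 1 tree
e n n n n e: 1 tree
n n n n n e: 1 tree

e n n e n e e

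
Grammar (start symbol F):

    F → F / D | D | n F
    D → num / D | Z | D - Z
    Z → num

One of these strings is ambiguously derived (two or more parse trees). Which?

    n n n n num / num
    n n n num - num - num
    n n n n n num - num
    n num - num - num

n n n n num / num

n n n n num / num: 6 trees
n n n num - num - num: 1 tree
n n n n n num - num: 1 tree
n num - num - num: 1 tree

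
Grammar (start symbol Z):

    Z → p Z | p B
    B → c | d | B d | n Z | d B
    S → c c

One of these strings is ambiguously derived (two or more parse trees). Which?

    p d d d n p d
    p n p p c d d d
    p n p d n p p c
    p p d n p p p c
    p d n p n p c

p d d d n p d: 1 tree
p n p p c d d d: 4 trees
p n p d n p p c: 1 tree
p p d n p p p c: 1 tree
p d n p n p c: 1 tree

p n p p c d d d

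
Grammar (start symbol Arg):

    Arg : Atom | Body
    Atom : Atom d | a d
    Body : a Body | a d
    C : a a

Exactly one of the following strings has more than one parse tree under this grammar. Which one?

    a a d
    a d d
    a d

a d

a a d: 1 tree
a d d: 1 tree
a d: 2 trees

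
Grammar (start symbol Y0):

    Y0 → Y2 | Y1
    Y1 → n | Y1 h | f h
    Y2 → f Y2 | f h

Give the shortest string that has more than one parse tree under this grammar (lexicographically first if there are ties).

f h

length 1: no string has ≥2 trees
length 2: f h has 2 parse trees

Two derivations of f h:
  Y0 ⇒ Y2 ⇒ f h
  Y0 ⇒ Y1 ⇒ f h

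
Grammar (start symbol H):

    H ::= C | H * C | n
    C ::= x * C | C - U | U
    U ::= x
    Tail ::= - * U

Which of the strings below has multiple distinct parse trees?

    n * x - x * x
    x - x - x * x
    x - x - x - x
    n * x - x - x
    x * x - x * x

x * x - x * x

n * x - x * x: 1 tree
x - x - x * x: 1 tree
x - x - x - x: 1 tree
n * x - x - x: 1 tree
x * x - x * x: 3 trees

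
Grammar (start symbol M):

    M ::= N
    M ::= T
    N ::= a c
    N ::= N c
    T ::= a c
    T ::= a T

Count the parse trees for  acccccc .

1

Parse trees for acccccc:
  [M [N [N [N [N [N [N a c] c] c] c] c] c]]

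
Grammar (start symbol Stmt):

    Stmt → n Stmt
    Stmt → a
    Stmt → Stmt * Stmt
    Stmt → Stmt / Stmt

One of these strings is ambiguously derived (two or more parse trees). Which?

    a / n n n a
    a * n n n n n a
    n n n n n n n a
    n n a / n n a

a / n n n a: 1 tree
a * n n n n n a: 1 tree
n n n n n n n a: 1 tree
n n a / n n a: 3 trees

n n a / n n a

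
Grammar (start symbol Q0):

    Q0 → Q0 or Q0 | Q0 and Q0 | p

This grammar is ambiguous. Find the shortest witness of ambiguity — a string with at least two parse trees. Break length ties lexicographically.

length 1: no string has ≥2 trees
length 3: no string has ≥2 trees
length 5: p and p and p has 2 parse trees

Two derivations of p and p and p:
  Q0 ⇒ Q0 and Q0 ⇒ Q0 and Q0 and Q0 ⇒ p and Q0 and Q0 ⇒ p and p and Q0 ⇒ p and p and p
  Q0 ⇒ Q0 and Q0 ⇒ p and Q0 ⇒ p and Q0 and Q0 ⇒ p and p and Q0 ⇒ p and p and p

p and p and p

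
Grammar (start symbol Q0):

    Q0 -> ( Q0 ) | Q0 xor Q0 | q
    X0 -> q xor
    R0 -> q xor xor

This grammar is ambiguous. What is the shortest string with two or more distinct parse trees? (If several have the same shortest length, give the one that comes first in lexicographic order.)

length 1: no string has ≥2 trees
length 3: no string has ≥2 trees
length 5: q xor q xor q has 2 parse trees

Two derivations of q xor q xor q:
  Q0 ⇒ Q0 xor Q0 ⇒ Q0 xor Q0 xor Q0 ⇒ q xor Q0 xor Q0 ⇒ q xor q xor Q0 ⇒ q xor q xor q
  Q0 ⇒ Q0 xor Q0 ⇒ q xor Q0 ⇒ q xor Q0 xor Q0 ⇒ q xor q xor Q0 ⇒ q xor q xor q

q xor q xor q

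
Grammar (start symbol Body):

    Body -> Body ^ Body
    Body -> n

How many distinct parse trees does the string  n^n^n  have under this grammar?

Parse trees for n^n^n:
  [Body [Body n] ^ [Body [Body n] ^ [Body n]]]
  [Body [Body [Body n] ^ [Body n]] ^ [Body n]]

2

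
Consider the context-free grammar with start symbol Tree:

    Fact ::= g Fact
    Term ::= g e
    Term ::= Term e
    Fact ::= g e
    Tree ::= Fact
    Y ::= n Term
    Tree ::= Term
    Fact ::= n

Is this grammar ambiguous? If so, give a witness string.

Ambiguous

Witness: g e

Derivation 1: Tree ⇒ Fact ⇒ g e
Derivation 2: Tree ⇒ Term ⇒ g e

Two distinct leftmost derivations for the same string.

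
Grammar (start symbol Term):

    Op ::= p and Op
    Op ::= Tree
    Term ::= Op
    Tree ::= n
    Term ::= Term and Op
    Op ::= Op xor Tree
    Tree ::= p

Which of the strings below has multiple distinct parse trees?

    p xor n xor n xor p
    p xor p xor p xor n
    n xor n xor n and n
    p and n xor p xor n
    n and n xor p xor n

p xor n xor n xor p: 1 tree
p xor p xor p xor n: 1 tree
n xor n xor n and n: 1 tree
p and n xor p xor n: 4 trees
n and n xor p xor n: 1 tree

p and n xor p xor n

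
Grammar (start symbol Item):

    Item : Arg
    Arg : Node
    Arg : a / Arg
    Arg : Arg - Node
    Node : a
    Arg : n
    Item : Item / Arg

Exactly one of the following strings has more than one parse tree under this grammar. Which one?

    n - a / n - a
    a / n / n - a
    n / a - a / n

a / n / n - a

n - a / n - a: 1 tree
a / n / n - a: 2 trees
n / a - a / n: 1 tree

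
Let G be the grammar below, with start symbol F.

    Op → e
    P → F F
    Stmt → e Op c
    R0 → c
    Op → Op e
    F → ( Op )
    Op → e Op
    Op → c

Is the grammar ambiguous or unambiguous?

Ambiguous

Witness: ( e e )

Derivation 1: F ⇒ ( Op ) ⇒ ( Op e ) ⇒ ( e e )
Derivation 2: F ⇒ ( Op ) ⇒ ( e Op ) ⇒ ( e e )

Two distinct leftmost derivations for the same string.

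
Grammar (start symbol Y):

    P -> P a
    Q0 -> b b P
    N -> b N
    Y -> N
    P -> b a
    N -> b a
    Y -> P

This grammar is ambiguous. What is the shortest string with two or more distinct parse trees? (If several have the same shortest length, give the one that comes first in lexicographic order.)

b a

length 2: b a has 2 parse trees

Two derivations of b a:
  Y ⇒ N ⇒ b a
  Y ⇒ P ⇒ b a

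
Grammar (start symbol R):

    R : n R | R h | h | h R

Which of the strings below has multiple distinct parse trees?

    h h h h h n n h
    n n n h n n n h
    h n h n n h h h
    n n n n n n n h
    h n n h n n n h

h h h h h n n h: 1 tree
n n n h n n n h: 1 tree
h n h n n h h h: 29 trees
n n n n n n n h: 1 tree
h n n h n n n h: 1 tree

h n h n n h h h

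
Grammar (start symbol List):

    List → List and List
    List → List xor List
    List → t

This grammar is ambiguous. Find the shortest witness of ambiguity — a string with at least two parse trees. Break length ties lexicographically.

length 1: no string has ≥2 trees
length 3: no string has ≥2 trees
length 5: t and t and t has 2 parse trees

Two derivations of t and t and t:
  List ⇒ List and List ⇒ List and List and List ⇒ t and List and List ⇒ t and t and List ⇒ t and t and t
  List ⇒ List and List ⇒ t and List ⇒ t and List and List ⇒ t and t and List ⇒ t and t and t

t and t and t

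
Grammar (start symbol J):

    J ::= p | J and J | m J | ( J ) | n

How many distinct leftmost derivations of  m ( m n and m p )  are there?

2

Parse trees for m ( m n and m p ):
  [J m [J ( [J [J m [J n]] and [J m [J p]]] )]]
  [J m [J ( [J m [J [J n] and [J m [J p]]]] )]]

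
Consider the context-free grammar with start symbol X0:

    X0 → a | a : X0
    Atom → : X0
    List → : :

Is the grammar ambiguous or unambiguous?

(Atom, List are unreachable from X0, so their rules don't affect L(X0).) The reachable grammar is A → atom sep A | atom. Each atom is followed by either the separator (recurse) or end-of-string (stop) — no choice point.

Unambiguous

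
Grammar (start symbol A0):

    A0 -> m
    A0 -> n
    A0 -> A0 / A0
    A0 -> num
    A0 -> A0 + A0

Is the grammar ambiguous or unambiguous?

Ambiguous

Witness: m + m + m

Derivation 1: A0 ⇒ A0 + A0 ⇒ m + A0 ⇒ m + A0 + A0 ⇒ m + m + A0 ⇒ m + m + m
Derivation 2: A0 ⇒ A0 + A0 ⇒ A0 + A0 + A0 ⇒ m + A0 + A0 ⇒ m + m + A0 ⇒ m + m + m

Two distinct leftmost derivations for the same string.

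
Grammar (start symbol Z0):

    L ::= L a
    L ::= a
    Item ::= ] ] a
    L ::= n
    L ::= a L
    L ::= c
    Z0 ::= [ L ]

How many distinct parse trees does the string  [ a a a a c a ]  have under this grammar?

Parse trees for [ a a a a c a ]:
  [Z0 [ [L [L a [L a [L a [L a [L c]]]]] a] ]]
  [Z0 [ [L a [L [L a [L a [L a [L c]]]] a]] ]]
  [Z0 [ [L a [L a [L [L a [L a [L c]]] a]]] ]]
  [Z0 [ [L a [L a [L a [L [L a [L c]] a]]]] ]]
  [Z0 [ [L a [L a [L a [L a [L [L c] a]]]]] ]]

5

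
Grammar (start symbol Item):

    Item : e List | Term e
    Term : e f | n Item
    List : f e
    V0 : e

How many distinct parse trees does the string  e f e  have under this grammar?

2

Parse trees for e f e:
  [Item e [List f e]]
  [Item [Term e f] e]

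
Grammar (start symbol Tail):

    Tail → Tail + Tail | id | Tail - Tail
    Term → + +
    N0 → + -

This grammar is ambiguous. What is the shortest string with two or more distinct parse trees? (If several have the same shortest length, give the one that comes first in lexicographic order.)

id + id + id

length 1: no string has ≥2 trees
length 3: no string has ≥2 trees
length 5: id + id + id has 2 parse trees

Two derivations of id + id + id:
  Tail ⇒ Tail + Tail ⇒ Tail + Tail + Tail ⇒ id + Tail + Tail ⇒ id + id + Tail ⇒ id + id + id
  Tail ⇒ Tail + Tail ⇒ id + Tail ⇒ id + Tail + Tail ⇒ id + id + Tail ⇒ id + id + id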